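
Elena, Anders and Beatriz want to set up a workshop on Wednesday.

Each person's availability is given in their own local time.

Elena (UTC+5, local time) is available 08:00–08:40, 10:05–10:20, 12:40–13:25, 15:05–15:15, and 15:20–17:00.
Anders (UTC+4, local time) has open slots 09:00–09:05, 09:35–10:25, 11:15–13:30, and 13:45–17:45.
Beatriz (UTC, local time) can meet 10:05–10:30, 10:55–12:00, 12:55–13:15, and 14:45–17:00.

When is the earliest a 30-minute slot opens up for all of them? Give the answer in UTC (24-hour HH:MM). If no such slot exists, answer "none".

10:55

Elena → UTC: 03:00–03:40, 05:05–05:20, 07:40–08:25, 10:05–10:15, 10:20–12:00.
Anders → UTC: 05:00–05:05, 05:35–06:25, 07:15–09:30, 09:45–13:45.
Beatriz → UTC: 10:05–10:30, 10:55–12:00, 12:55–13:15, 14:45–17:00.
Elena ∩ Anders: 07:40–08:25, 10:05–10:15, 10:20–12:00.
Elena ∩ Anders ∩ Beatriz: 10:05–10:15, 10:20–10:30, 10:55–12:00.
Windows ≥ 30 min: 10:55–12:00.
Earliest such window starts at 10:55.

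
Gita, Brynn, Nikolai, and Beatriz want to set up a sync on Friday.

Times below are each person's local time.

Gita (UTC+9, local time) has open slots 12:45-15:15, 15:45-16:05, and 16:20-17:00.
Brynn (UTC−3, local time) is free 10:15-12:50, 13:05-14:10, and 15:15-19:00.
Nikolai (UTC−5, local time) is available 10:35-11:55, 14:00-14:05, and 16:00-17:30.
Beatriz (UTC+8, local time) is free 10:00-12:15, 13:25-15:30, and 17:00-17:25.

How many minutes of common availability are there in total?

0 minutes

Gita → UTC: 03:45–06:15, 06:45–07:05, 07:20–08:00.
Brynn → UTC: 13:15–15:50, 16:05–17:10, 18:15–22:00.
Nikolai → UTC: 15:35–16:55, 19:00–19:05, 21:00–22:30.
Beatriz → UTC: 02:00–04:15, 05:25–07:30, 09:00–09:25.
Gita ∩ Brynn: (none).
Gita ∩ Brynn ∩ Nikolai: (none).
Gita ∩ Brynn ∩ Nikolai ∩ Beatriz: (none).
Total common minutes: 0.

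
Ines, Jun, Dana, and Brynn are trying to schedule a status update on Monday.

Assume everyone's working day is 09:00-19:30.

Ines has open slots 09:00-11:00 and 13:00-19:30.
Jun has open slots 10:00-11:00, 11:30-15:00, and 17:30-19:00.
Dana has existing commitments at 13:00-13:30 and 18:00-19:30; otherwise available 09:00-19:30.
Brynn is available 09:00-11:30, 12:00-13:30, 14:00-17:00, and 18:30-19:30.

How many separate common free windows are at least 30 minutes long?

2

Dana free within 09:00–19:30: 09:00–13:00, 13:30–18:00.
Ines ∩ Jun: 10:00–11:00, 13:00–15:00, 17:30–19:00.
Ines ∩ Jun ∩ Dana: 10:00–11:00, 13:30–15:00, 17:30–18:00.
Ines ∩ Jun ∩ Dana ∩ Brynn: 10:00–11:00, 14:00–15:00.
Windows ≥ 30 min: 10:00–11:00, 14:00–15:00.
That's 2 windows.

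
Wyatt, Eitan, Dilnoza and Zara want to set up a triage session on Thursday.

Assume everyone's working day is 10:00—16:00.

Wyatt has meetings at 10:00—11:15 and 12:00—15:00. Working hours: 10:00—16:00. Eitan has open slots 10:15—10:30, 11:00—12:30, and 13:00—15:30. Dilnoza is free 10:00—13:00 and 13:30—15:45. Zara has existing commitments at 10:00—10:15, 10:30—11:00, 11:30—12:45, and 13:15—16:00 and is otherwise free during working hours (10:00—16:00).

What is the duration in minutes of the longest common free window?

15 minutes

Wyatt free within 10:00–16:00: 11:15–12:00, 15:00–16:00.
Zara free within 10:00–16:00: 10:15–10:30, 11:00–11:30, 12:45–13:15.
Wyatt ∩ Eitan: 11:15–12:00, 15:00–15:30.
Wyatt ∩ Eitan ∩ Dilnoza: 11:15–12:00, 15:00–15:30.
Wyatt ∩ Eitan ∩ Dilnoza ∩ Zara: 11:15–11:30.
Single common window of 15 minutes.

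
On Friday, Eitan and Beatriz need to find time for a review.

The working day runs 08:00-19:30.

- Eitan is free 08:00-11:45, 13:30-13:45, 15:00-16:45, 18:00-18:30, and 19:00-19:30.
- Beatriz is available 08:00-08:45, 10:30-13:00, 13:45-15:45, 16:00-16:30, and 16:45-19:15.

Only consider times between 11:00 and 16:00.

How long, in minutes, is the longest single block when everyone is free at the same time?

Eitan ∩ Beatriz: 08:00–08:45, 10:30–11:45, 15:00–15:45, 16:00–16:30, 18:00–18:30, 19:00–19:15.
Restricted to 11:00–16:00: 11:00–11:45, 15:00–15:45.
Common window lengths: 45, 45 min; longest is 45.

45 minutes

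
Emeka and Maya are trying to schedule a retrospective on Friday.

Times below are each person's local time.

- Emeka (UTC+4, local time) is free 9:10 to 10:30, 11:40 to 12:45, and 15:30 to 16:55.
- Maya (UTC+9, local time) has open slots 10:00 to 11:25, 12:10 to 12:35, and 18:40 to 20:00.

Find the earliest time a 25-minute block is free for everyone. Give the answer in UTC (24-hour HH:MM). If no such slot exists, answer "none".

none

Emeka → UTC: 05:10–06:30, 07:40–08:45, 11:30–12:55.
Maya → UTC: 01:00–02:25, 03:10–03:35, 09:40–11:00.
Emeka ∩ Maya: (none).
Windows ≥ 25 min: (none).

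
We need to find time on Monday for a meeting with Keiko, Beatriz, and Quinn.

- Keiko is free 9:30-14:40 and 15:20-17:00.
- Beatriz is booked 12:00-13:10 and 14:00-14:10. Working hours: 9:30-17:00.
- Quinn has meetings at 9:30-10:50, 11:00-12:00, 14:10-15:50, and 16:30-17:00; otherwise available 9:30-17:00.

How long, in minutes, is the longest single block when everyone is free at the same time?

Beatriz free within 09:30–17:00: 09:30–12:00, 13:10–14:00, 14:10–17:00.
Quinn free within 09:30–17:00: 10:50–11:00, 12:00–14:10, 15:50–16:30.
Keiko ∩ Beatriz: 09:30–12:00, 13:10–14:00, 14:10–14:40, 15:20–17:00.
Keiko ∩ Beatriz ∩ Quinn: 10:50–11:00, 13:10–14:00, 15:50–16:30.
Common window lengths: 10, 50, 40 min; longest is 50.

50 minutes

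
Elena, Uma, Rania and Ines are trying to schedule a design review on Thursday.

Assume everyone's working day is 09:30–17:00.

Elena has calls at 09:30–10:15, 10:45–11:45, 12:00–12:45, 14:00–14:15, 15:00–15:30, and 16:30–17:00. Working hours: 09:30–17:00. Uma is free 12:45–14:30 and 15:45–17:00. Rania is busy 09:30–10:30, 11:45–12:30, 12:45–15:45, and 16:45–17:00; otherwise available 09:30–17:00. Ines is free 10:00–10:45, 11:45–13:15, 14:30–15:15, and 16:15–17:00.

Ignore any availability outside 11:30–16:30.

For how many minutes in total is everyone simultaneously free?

15 minutes

Elena free within 09:30–17:00: 10:15–10:45, 11:45–12:00, 12:45–14:00, 14:15–15:00, 15:30–16:30.
Rania free within 09:30–17:00: 10:30–11:45, 12:30–12:45, 15:45–16:45.
Elena ∩ Uma: 12:45–14:00, 14:15–14:30, 15:45–16:30.
Elena ∩ Uma ∩ Rania: 15:45–16:30.
Elena ∩ Uma ∩ Rania ∩ Ines: 16:15–16:30.
Restricted to 11:30–16:30: 16:15–16:30.
Total common minutes: 15.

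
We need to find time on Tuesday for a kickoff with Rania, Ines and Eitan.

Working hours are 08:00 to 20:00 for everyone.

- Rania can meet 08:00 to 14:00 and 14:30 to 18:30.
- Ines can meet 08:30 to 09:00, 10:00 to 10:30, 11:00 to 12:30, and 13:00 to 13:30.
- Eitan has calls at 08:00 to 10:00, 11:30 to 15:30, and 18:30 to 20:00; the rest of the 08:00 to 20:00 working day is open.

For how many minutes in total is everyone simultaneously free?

Eitan free within 08:00–20:00: 10:00–11:30, 15:30–18:30.
Rania ∩ Ines: 08:30–09:00, 10:00–10:30, 11:00–12:30, 13:00–13:30.
Rania ∩ Ines ∩ Eitan: 10:00–10:30, 11:00–11:30.
Total common minutes: 30 + 30 = 60.

60 minutes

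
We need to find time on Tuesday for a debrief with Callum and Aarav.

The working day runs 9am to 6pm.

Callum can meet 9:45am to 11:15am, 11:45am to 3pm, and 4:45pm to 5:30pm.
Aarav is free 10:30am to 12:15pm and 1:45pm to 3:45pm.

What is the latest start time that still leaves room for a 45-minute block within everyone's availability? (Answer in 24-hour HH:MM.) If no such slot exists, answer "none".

Callum ∩ Aarav: 10:30–11:15, 11:45–12:15, 13:45–15:00.
Windows ≥ 45 min: 10:30–11:15, 13:45–15:00.
Latest start in the last window 13:45–15:00 is 15:00 − 45 min = 14:15.

14:15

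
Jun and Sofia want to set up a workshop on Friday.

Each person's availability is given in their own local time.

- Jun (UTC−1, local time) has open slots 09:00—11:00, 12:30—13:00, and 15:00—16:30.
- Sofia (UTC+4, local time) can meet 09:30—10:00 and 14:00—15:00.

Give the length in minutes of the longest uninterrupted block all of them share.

60 minutes

Jun → UTC: 10:00–12:00, 13:30–14:00, 16:00–17:30.
Sofia → UTC: 05:30–06:00, 10:00–11:00.
Jun ∩ Sofia: 10:00–11:00.
Single common window of 60 minutes.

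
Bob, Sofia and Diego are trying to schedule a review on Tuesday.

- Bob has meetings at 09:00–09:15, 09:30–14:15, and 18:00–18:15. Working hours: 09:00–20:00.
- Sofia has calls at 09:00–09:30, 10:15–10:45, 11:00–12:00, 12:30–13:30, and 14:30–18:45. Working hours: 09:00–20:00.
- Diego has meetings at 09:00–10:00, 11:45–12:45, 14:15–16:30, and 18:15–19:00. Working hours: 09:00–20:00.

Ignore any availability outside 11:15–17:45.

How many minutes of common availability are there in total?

0 minutes

Bob free within 09:00–20:00: 09:15–09:30, 14:15–18:00, 18:15–20:00.
Sofia free within 09:00–20:00: 09:30–10:15, 10:45–11:00, 12:00–12:30, 13:30–14:30, 18:45–20:00.
Diego free within 09:00–20:00: 10:00–11:45, 12:45–14:15, 16:30–18:15, 19:00–20:00.
Bob ∩ Sofia: 14:15–14:30, 18:45–20:00.
Bob ∩ Sofia ∩ Diego: 19:00–20:00.
Restricted to 11:15–17:45: (none).
Total common minutes: 0.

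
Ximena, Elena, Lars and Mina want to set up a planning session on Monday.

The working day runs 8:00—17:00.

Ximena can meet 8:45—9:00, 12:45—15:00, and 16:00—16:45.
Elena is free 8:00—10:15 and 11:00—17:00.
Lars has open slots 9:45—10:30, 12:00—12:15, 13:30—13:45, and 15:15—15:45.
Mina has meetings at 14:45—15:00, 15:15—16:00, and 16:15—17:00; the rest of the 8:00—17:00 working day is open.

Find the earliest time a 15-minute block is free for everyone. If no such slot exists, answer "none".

Mina free within 08:00–17:00: 08:00–14:45, 15:00–15:15, 16:00–16:15.
Ximena ∩ Elena: 08:45–09:00, 12:45–15:00, 16:00–16:45.
Ximena ∩ Elena ∩ Lars: 13:30–13:45.
Ximena ∩ Elena ∩ Lars ∩ Mina: 13:30–13:45.
Windows ≥ 15 min: 13:30–13:45.
Earliest such window starts at 13:30.

13:30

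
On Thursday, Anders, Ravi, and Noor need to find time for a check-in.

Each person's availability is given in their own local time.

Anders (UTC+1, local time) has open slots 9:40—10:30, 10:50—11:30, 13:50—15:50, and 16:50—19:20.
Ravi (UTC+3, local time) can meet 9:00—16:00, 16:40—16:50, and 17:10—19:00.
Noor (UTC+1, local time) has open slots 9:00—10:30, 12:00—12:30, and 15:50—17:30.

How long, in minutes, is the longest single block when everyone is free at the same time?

50 minutes

Anders → UTC: 08:40–09:30, 09:50–10:30, 12:50–14:50, 15:50–18:20.
Ravi → UTC: 06:00–13:00, 13:40–13:50, 14:10–16:00.
Noor → UTC: 08:00–09:30, 11:00–11:30, 14:50–16:30.
Anders ∩ Ravi: 08:40–09:30, 09:50–10:30, 12:50–13:00, 13:40–13:50, 14:10–14:50, 15:50–16:00.
Anders ∩ Ravi ∩ Noor: 08:40–09:30, 15:50–16:00.
Common window lengths: 50, 10 min; longest is 50.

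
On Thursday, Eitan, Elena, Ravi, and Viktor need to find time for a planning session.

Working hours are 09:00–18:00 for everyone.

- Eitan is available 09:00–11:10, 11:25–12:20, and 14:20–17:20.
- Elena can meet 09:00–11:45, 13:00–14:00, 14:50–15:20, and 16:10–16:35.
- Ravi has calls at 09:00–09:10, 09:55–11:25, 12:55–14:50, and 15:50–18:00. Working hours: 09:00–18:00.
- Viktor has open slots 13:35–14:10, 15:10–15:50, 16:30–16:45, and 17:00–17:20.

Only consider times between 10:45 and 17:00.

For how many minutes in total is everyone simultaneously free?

10 minutes

Ravi free within 09:00–18:00: 09:10–09:55, 11:25–12:55, 14:50–15:50.
Eitan ∩ Elena: 09:00–11:10, 11:25–11:45, 14:50–15:20, 16:10–16:35.
Eitan ∩ Elena ∩ Ravi: 09:10–09:55, 11:25–11:45, 14:50–15:20.
Eitan ∩ Elena ∩ Ravi ∩ Viktor: 15:10–15:20.
Restricted to 10:45–17:00: 15:10–15:20.
Total common minutes: 10.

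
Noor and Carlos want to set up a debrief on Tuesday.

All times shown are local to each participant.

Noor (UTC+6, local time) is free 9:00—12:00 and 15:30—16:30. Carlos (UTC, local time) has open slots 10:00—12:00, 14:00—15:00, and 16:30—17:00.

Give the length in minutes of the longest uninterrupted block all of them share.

30 minutes

Noor → UTC: 03:00–06:00, 09:30–10:30.
Carlos → UTC: 10:00–12:00, 14:00–15:00, 16:30–17:00.
Noor ∩ Carlos: 10:00–10:30.
Single common window of 30 minutes.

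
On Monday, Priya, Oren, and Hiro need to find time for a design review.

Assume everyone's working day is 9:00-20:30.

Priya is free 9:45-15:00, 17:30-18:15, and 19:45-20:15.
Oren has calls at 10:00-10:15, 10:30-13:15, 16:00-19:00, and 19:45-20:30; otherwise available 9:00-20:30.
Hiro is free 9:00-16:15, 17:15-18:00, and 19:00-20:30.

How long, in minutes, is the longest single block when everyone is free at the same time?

105 minutes

Oren free within 09:00–20:30: 09:00–10:00, 10:15–10:30, 13:15–16:00, 19:00–19:45.
Priya ∩ Oren: 09:45–10:00, 10:15–10:30, 13:15–15:00.
Priya ∩ Oren ∩ Hiro: 09:45–10:00, 10:15–10:30, 13:15–15:00.
Common window lengths: 15, 15, 105 min; longest is 105.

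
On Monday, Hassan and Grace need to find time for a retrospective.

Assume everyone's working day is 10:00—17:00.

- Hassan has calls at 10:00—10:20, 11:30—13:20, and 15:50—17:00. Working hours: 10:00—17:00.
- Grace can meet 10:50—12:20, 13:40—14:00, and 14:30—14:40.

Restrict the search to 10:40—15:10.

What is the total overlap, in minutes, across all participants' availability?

70 minutes

Hassan free within 10:00–17:00: 10:20–11:30, 13:20–15:50.
Hassan ∩ Grace: 10:50–11:30, 13:40–14:00, 14:30–14:40.
Restricted to 10:40–15:10: 10:50–11:30, 13:40–14:00, 14:30–14:40.
Total common minutes: 40 + 20 + 10 = 70.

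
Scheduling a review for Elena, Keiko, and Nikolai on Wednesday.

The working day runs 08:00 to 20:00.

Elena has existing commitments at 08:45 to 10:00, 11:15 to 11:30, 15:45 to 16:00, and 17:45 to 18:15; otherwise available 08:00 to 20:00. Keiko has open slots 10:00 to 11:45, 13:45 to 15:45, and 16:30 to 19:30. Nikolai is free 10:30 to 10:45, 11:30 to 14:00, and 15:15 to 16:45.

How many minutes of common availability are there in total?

90 minutes

Elena free within 08:00–20:00: 08:00–08:45, 10:00–11:15, 11:30–15:45, 16:00–17:45, 18:15–20:00.
Elena ∩ Keiko: 10:00–11:15, 11:30–11:45, 13:45–15:45, 16:30–17:45, 18:15–19:30.
Elena ∩ Keiko ∩ Nikolai: 10:30–10:45, 11:30–11:45, 13:45–14:00, 15:15–15:45, 16:30–16:45.
Total common minutes: 15 + 15 + 15 + 30 + 15 = 90.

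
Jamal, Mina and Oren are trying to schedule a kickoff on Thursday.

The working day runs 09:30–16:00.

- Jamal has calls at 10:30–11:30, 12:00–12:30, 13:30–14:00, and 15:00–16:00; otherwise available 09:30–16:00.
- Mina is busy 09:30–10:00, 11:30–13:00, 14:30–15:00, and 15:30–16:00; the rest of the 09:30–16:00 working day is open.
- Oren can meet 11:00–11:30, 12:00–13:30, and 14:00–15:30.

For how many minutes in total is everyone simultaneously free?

Jamal free within 09:30–16:00: 09:30–10:30, 11:30–12:00, 12:30–13:30, 14:00–15:00.
Mina free within 09:30–16:00: 10:00–11:30, 13:00–14:30, 15:00–15:30.
Jamal ∩ Mina: 10:00–10:30, 13:00–13:30, 14:00–14:30.
Jamal ∩ Mina ∩ Oren: 13:00–13:30, 14:00–14:30.
Total common minutes: 30 + 30 = 60.

60 minutes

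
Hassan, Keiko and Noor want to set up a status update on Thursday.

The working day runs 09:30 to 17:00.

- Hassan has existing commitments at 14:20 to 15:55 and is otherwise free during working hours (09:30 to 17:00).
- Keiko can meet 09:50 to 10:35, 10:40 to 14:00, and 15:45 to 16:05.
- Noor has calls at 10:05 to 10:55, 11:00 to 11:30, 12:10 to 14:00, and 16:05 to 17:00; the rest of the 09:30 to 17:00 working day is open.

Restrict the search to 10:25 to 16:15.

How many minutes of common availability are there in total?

55 minutes

Hassan free within 09:30–17:00: 09:30–14:20, 15:55–17:00.
Noor free within 09:30–17:00: 09:30–10:05, 10:55–11:00, 11:30–12:10, 14:00–16:05.
Hassan ∩ Keiko: 09:50–10:35, 10:40–14:00, 15:55–16:05.
Hassan ∩ Keiko ∩ Noor: 09:50–10:05, 10:55–11:00, 11:30–12:10, 15:55–16:05.
Restricted to 10:25–16:15: 10:55–11:00, 11:30–12:10, 15:55–16:05.
Total common minutes: 5 + 40 + 10 = 55.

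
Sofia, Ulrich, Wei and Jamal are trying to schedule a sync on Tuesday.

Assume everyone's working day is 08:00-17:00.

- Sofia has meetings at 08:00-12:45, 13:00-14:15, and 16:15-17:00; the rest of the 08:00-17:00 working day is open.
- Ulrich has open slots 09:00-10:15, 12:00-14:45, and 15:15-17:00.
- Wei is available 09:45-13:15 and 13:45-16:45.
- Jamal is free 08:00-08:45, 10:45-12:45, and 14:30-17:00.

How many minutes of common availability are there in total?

Sofia free within 08:00–17:00: 12:45–13:00, 14:15–16:15.
Sofia ∩ Ulrich: 12:45–13:00, 14:15–14:45, 15:15–16:15.
Sofia ∩ Ulrich ∩ Wei: 12:45–13:00, 14:15–14:45, 15:15–16:15.
Sofia ∩ Ulrich ∩ Wei ∩ Jamal: 14:30–14:45, 15:15–16:15.
Total common minutes: 15 + 60 = 75.

75 minutes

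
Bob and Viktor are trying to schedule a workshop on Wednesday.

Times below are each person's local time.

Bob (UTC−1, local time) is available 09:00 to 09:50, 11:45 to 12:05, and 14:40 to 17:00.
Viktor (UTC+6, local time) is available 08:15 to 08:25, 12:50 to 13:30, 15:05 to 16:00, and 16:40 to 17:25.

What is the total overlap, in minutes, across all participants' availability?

Bob → UTC: 10:00–10:50, 12:45–13:05, 15:40–18:00.
Viktor → UTC: 02:15–02:25, 06:50–07:30, 09:05–10:00, 10:40–11:25.
Bob ∩ Viktor: 10:40–10:50.
Total common minutes: 10.

10 minutes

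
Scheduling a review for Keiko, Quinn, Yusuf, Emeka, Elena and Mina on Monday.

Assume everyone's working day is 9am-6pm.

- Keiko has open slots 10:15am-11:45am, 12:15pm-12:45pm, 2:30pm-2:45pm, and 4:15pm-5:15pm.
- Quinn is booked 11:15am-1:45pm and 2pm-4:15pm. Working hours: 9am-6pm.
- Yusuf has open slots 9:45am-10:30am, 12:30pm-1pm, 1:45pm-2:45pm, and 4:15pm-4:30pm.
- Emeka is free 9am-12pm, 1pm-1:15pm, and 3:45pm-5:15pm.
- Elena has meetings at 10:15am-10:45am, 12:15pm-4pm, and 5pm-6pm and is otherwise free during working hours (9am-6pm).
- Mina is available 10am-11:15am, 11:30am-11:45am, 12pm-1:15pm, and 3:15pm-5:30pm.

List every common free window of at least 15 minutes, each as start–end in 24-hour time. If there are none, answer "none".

Quinn free within 09:00–18:00: 09:00–11:15, 13:45–14:00, 16:15–18:00.
Elena free within 09:00–18:00: 09:00–10:15, 10:45–12:15, 16:00–17:00.
Keiko ∩ Quinn: 10:15–11:15, 16:15–17:15.
Keiko ∩ Quinn ∩ Yusuf: 10:15–10:30, 16:15–16:30.
Keiko ∩ Quinn ∩ Yusuf ∩ Emeka: 10:15–10:30, 16:15–16:30.
Keiko ∩ Quinn ∩ Yusuf ∩ Emeka ∩ Elena: 16:15–16:30.
Keiko ∩ Quinn ∩ Yusuf ∩ Emeka ∩ Elena ∩ Mina: 16:15–16:30.
Windows ≥ 15 min: 16:15–16:30.

16:15–16:30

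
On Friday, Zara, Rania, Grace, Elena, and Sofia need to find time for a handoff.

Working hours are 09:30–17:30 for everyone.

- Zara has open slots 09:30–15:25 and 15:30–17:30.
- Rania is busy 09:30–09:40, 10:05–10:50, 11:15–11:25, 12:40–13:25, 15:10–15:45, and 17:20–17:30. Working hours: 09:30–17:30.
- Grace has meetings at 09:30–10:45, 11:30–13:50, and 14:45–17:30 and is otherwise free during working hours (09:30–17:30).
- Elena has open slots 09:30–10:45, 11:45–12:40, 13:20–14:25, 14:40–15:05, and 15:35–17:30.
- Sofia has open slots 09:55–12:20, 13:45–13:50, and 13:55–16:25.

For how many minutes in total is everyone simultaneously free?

35 minutes

Rania free within 09:30–17:30: 09:40–10:05, 10:50–11:15, 11:25–12:40, 13:25–15:10, 15:45–17:20.
Grace free within 09:30–17:30: 10:45–11:30, 13:50–14:45.
Zara ∩ Rania: 09:40–10:05, 10:50–11:15, 11:25–12:40, 13:25–15:10, 15:45–17:20.
Zara ∩ Rania ∩ Grace: 10:50–11:15, 11:25–11:30, 13:50–14:45.
Zara ∩ Rania ∩ Grace ∩ Elena: 13:50–14:25, 14:40–14:45.
Zara ∩ Rania ∩ Grace ∩ Elena ∩ Sofia: 13:55–14:25, 14:40–14:45.
Total common minutes: 30 + 5 = 35.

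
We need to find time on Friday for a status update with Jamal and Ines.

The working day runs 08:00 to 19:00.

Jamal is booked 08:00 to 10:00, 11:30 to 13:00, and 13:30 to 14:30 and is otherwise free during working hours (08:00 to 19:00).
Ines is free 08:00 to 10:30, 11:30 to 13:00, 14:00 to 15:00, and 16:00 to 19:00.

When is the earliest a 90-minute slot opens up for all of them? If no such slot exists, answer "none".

Jamal free within 08:00–19:00: 10:00–11:30, 13:00–13:30, 14:30–19:00.
Jamal ∩ Ines: 10:00–10:30, 14:30–15:00, 16:00–19:00.
Windows ≥ 90 min: 16:00–19:00.
Earliest such window starts at 16:00.

16:00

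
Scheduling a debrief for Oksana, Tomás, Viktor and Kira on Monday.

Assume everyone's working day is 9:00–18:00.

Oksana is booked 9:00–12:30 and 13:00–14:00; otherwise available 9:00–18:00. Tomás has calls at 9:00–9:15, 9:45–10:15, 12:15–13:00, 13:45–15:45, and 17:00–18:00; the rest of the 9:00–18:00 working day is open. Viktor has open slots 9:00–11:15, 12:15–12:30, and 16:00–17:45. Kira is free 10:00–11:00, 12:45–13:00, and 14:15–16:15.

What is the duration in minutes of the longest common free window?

Oksana free within 09:00–18:00: 12:30–13:00, 14:00–18:00.
Tomás free within 09:00–18:00: 09:15–09:45, 10:15–12:15, 13:00–13:45, 15:45–17:00.
Oksana ∩ Tomás: 15:45–17:00.
Oksana ∩ Tomás ∩ Viktor: 16:00–17:00.
Oksana ∩ Tomás ∩ Viktor ∩ Kira: 16:00–16:15.
Single common window of 15 minutes.

15 minutes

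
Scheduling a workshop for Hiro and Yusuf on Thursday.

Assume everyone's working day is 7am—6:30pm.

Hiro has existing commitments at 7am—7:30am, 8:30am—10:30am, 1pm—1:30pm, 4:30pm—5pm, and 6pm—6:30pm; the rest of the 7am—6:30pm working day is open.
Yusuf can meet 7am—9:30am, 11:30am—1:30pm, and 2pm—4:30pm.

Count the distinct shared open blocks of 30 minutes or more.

3

Hiro free within 07:00–18:30: 07:30–08:30, 10:30–13:00, 13:30–16:30, 17:00–18:00.
Hiro ∩ Yusuf: 07:30–08:30, 11:30–13:00, 14:00–16:30.
Windows ≥ 30 min: 07:30–08:30, 11:30–13:00, 14:00–16:30.
That's 3 windows.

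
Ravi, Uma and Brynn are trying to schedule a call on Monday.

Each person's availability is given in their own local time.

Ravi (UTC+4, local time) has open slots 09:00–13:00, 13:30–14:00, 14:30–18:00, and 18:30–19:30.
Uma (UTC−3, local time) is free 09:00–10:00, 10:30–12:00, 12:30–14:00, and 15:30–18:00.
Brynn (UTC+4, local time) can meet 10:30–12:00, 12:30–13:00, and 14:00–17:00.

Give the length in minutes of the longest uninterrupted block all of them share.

Ravi → UTC: 05:00–09:00, 09:30–10:00, 10:30–14:00, 14:30–15:30.
Uma → UTC: 12:00–13:00, 13:30–15:00, 15:30–17:00, 18:30–21:00.
Brynn → UTC: 06:30–08:00, 08:30–09:00, 10:00–13:00.
Ravi ∩ Uma: 12:00–13:00, 13:30–14:00, 14:30–15:00.
Ravi ∩ Uma ∩ Brynn: 12:00–13:00.
Single common window of 60 minutes.

60 minutes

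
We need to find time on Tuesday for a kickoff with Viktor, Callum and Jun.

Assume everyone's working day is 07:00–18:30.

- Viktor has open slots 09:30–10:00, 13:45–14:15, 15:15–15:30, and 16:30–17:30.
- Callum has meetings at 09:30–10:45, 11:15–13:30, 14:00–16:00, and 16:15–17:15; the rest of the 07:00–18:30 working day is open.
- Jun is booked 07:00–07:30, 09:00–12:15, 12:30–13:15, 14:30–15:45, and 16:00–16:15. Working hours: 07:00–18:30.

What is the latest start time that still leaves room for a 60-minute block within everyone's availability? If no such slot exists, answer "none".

none

Callum free within 07:00–18:30: 07:00–09:30, 10:45–11:15, 13:30–14:00, 16:00–16:15, 17:15–18:30.
Jun free within 07:00–18:30: 07:30–09:00, 12:15–12:30, 13:15–14:30, 15:45–16:00, 16:15–18:30.
Viktor ∩ Callum: 13:45–14:00, 17:15–17:30.
Viktor ∩ Callum ∩ Jun: 13:45–14:00, 17:15–17:30.
Windows ≥ 60 min: (none).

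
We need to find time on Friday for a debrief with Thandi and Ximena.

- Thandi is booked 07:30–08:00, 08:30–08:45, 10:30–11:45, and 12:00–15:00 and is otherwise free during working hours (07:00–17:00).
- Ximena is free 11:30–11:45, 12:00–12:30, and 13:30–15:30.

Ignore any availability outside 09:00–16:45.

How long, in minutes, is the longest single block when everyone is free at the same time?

30 minutes

Thandi free within 07:00–17:00: 07:00–07:30, 08:00–08:30, 08:45–10:30, 11:45–12:00, 15:00–17:00.
Thandi ∩ Ximena: 15:00–15:30.
Restricted to 09:00–16:45: 15:00–15:30.
Single common window of 30 minutes.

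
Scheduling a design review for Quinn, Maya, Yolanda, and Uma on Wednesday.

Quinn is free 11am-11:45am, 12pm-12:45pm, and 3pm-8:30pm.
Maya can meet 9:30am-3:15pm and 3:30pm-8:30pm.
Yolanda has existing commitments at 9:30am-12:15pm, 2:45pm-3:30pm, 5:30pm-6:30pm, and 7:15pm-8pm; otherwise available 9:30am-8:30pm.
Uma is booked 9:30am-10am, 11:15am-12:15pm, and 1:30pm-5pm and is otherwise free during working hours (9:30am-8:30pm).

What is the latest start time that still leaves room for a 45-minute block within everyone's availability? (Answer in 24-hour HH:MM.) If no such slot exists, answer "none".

Yolanda free within 09:30–20:30: 12:15–14:45, 15:30–17:30, 18:30–19:15, 20:00–20:30.
Uma free within 09:30–20:30: 10:00–11:15, 12:15–13:30, 17:00–20:30.
Quinn ∩ Maya: 11:00–11:45, 12:00–12:45, 15:00–15:15, 15:30–20:30.
Quinn ∩ Maya ∩ Yolanda: 12:15–12:45, 15:30–17:30, 18:30–19:15, 20:00–20:30.
Quinn ∩ Maya ∩ Yolanda ∩ Uma: 12:15–12:45, 17:00–17:30, 18:30–19:15, 20:00–20:30.
Windows ≥ 45 min: 18:30–19:15.
Latest start in the last window 18:30–19:15 is 19:15 − 45 min = 18:30.

18:30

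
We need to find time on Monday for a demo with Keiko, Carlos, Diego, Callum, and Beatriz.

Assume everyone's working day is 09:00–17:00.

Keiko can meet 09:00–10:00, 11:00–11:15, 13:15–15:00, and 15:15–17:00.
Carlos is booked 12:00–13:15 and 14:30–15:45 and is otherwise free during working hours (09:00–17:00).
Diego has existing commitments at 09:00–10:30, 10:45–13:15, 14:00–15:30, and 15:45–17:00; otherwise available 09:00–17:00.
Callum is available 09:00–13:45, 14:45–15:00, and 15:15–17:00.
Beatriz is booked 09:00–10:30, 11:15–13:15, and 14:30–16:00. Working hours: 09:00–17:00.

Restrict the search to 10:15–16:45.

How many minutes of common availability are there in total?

Carlos free within 09:00–17:00: 09:00–12:00, 13:15–14:30, 15:45–17:00.
Diego free within 09:00–17:00: 10:30–10:45, 13:15–14:00, 15:30–15:45.
Beatriz free within 09:00–17:00: 10:30–11:15, 13:15–14:30, 16:00–17:00.
Keiko ∩ Carlos: 09:00–10:00, 11:00–11:15, 13:15–14:30, 15:45–17:00.
Keiko ∩ Carlos ∩ Diego: 13:15–14:00.
Keiko ∩ Carlos ∩ Diego ∩ Callum: 13:15–13:45.
Keiko ∩ Carlos ∩ Diego ∩ Callum ∩ Beatriz: 13:15–13:45.
Restricted to 10:15–16:45: 13:15–13:45.
Total common minutes: 30.

30 minutes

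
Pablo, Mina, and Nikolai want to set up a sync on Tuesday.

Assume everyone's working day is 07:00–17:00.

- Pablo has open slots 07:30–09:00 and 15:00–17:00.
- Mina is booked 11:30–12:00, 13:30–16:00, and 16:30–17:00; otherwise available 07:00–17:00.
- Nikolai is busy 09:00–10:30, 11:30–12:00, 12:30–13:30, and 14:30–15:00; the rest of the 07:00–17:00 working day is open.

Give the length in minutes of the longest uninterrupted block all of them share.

Mina free within 07:00–17:00: 07:00–11:30, 12:00–13:30, 16:00–16:30.
Nikolai free within 07:00–17:00: 07:00–09:00, 10:30–11:30, 12:00–12:30, 13:30–14:30, 15:00–17:00.
Pablo ∩ Mina: 07:30–09:00, 16:00–16:30.
Pablo ∩ Mina ∩ Nikolai: 07:30–09:00, 16:00–16:30.
Common window lengths: 90, 30 min; longest is 90.

90 minutes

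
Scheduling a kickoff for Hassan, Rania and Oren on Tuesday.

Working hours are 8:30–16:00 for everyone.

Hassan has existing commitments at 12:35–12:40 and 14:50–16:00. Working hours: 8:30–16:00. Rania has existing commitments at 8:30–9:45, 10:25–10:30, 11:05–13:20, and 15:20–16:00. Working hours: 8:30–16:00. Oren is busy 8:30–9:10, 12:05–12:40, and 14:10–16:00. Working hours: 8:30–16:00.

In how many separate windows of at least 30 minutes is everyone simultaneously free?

Hassan free within 08:30–16:00: 08:30–12:35, 12:40–14:50.
Rania free within 08:30–16:00: 09:45–10:25, 10:30–11:05, 13:20–15:20.
Oren free within 08:30–16:00: 09:10–12:05, 12:40–14:10.
Hassan ∩ Rania: 09:45–10:25, 10:30–11:05, 13:20–14:50.
Hassan ∩ Rania ∩ Oren: 09:45–10:25, 10:30–11:05, 13:20–14:10.
Windows ≥ 30 min: 09:45–10:25, 10:30–11:05, 13:20–14:10.
That's 3 windows.

3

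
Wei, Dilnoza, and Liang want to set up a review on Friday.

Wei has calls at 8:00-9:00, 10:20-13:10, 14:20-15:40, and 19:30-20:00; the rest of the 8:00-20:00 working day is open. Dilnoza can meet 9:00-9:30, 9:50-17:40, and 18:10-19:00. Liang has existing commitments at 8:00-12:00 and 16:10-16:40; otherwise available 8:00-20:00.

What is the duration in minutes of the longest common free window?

70 minutes

Wei free within 08:00–20:00: 09:00–10:20, 13:10–14:20, 15:40–19:30.
Liang free within 08:00–20:00: 12:00–16:10, 16:40–20:00.
Wei ∩ Dilnoza: 09:00–09:30, 09:50–10:20, 13:10–14:20, 15:40–17:40, 18:10–19:00.
Wei ∩ Dilnoza ∩ Liang: 13:10–14:20, 15:40–16:10, 16:40–17:40, 18:10–19:00.
Common window lengths: 70, 30, 60, 50 min; longest is 70.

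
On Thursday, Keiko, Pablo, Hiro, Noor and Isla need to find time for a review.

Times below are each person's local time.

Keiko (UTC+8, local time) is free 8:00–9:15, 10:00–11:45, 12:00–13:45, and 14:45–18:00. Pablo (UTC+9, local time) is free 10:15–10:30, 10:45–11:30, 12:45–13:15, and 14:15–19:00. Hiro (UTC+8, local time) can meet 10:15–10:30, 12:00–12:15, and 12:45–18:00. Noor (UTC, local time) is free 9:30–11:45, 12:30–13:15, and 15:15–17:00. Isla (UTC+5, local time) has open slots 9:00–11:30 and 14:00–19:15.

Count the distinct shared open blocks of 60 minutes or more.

0

Keiko → UTC: 00:00–01:15, 02:00–03:45, 04:00–05:45, 06:45–10:00.
Pablo → UTC: 01:15–01:30, 01:45–02:30, 03:45–04:15, 05:15–10:00.
Hiro → UTC: 02:15–02:30, 04:00–04:15, 04:45–10:00.
Noor → UTC: 09:30–11:45, 12:30–13:15, 15:15–17:00.
Isla → UTC: 04:00–06:30, 09:00–14:15.
Keiko ∩ Pablo: 02:00–02:30, 04:00–04:15, 05:15–05:45, 06:45–10:00.
Keiko ∩ Pablo ∩ Hiro: 02:15–02:30, 04:00–04:15, 05:15–05:45, 06:45–10:00.
Keiko ∩ Pablo ∩ Hiro ∩ Noor: 09:30–10:00.
Keiko ∩ Pablo ∩ Hiro ∩ Noor ∩ Isla: 09:30–10:00.
Windows ≥ 60 min: (none).
That's 0 windows.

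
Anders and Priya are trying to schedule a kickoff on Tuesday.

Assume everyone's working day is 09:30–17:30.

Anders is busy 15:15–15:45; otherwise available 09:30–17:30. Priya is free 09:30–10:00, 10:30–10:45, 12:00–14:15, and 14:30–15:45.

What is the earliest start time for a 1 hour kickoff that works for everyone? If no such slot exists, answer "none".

12:00

Anders free within 09:30–17:30: 09:30–15:15, 15:45–17:30.
Anders ∩ Priya: 09:30–10:00, 10:30–10:45, 12:00–14:15, 14:30–15:15.
Windows ≥ 60 min: 12:00–14:15.
Earliest such window starts at 12:00.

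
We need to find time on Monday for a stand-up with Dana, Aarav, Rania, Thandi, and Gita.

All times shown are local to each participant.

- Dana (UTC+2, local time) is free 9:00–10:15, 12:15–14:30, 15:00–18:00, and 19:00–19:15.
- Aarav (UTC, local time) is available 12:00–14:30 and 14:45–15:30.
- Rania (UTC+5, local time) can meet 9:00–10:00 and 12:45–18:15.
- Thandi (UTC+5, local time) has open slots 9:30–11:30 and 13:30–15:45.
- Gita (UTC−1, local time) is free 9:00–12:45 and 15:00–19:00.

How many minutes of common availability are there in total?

0 minutes

Dana → UTC: 07:00–08:15, 10:15–12:30, 13:00–16:00, 17:00–17:15.
Aarav → UTC: 12:00–14:30, 14:45–15:30.
Rania → UTC: 04:00–05:00, 07:45–13:15.
Thandi → UTC: 04:30–06:30, 08:30–10:45.
Gita → UTC: 10:00–13:45, 16:00–20:00.
Dana ∩ Aarav: 12:00–12:30, 13:00–14:30, 14:45–15:30.
Dana ∩ Aarav ∩ Rania: 12:00–12:30, 13:00–13:15.
Dana ∩ Aarav ∩ Rania ∩ Thandi: (none).
Dana ∩ Aarav ∩ Rania ∩ Thandi ∩ Gita: (none).
Total common minutes: 0.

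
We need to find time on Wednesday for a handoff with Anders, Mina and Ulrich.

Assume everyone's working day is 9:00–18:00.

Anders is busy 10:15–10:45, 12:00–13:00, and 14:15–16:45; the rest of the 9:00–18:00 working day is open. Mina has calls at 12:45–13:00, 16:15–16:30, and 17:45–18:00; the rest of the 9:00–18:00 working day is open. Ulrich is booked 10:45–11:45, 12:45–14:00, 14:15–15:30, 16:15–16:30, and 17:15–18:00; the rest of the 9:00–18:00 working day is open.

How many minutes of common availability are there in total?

135 minutes

Anders free within 09:00–18:00: 09:00–10:15, 10:45–12:00, 13:00–14:15, 16:45–18:00.
Mina free within 09:00–18:00: 09:00–12:45, 13:00–16:15, 16:30–17:45.
Ulrich free within 09:00–18:00: 09:00–10:45, 11:45–12:45, 14:00–14:15, 15:30–16:15, 16:30–17:15.
Anders ∩ Mina: 09:00–10:15, 10:45–12:00, 13:00–14:15, 16:45–17:45.
Anders ∩ Mina ∩ Ulrich: 09:00–10:15, 11:45–12:00, 14:00–14:15, 16:45–17:15.
Total common minutes: 75 + 15 + 15 + 30 = 135.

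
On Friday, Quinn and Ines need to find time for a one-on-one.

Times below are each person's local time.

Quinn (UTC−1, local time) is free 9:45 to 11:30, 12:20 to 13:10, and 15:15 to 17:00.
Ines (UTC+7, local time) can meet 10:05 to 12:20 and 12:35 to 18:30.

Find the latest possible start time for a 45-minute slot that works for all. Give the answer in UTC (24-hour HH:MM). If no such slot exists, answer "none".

Quinn → UTC: 10:45–12:30, 13:20–14:10, 16:15–18:00.
Ines → UTC: 03:05–05:20, 05:35–11:30.
Quinn ∩ Ines: 10:45–11:30.
Windows ≥ 45 min: 10:45–11:30.
Latest start in the last window 10:45–11:30 is 11:30 − 45 min = 10:45.

10:45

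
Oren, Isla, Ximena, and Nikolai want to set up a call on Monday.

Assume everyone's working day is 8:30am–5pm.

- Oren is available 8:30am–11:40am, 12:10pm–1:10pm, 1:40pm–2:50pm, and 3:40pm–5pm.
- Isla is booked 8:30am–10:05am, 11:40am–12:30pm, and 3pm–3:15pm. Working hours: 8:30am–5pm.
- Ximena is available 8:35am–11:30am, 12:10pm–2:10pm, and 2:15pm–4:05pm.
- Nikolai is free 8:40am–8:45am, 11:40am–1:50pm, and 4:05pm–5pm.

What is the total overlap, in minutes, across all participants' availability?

50 minutes

Isla free within 08:30–17:00: 10:05–11:40, 12:30–15:00, 15:15–17:00.
Oren ∩ Isla: 10:05–11:40, 12:30–13:10, 13:40–14:50, 15:40–17:00.
Oren ∩ Isla ∩ Ximena: 10:05–11:30, 12:30–13:10, 13:40–14:10, 14:15–14:50, 15:40–16:05.
Oren ∩ Isla ∩ Ximena ∩ Nikolai: 12:30–13:10, 13:40–13:50.
Total common minutes: 40 + 10 = 50.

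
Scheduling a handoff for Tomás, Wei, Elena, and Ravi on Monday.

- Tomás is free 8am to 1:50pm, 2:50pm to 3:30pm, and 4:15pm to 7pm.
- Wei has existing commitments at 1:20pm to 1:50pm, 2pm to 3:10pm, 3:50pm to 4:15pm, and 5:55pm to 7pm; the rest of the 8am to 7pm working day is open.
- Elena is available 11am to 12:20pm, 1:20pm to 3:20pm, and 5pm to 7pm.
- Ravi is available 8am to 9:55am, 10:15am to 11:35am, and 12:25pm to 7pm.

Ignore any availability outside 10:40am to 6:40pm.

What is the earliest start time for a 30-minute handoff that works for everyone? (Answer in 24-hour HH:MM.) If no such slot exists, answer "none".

Wei free within 08:00–19:00: 08:00–13:20, 13:50–14:00, 15:10–15:50, 16:15–17:55.
Tomás ∩ Wei: 08:00–13:20, 15:10–15:30, 16:15–17:55.
Tomás ∩ Wei ∩ Elena: 11:00–12:20, 15:10–15:20, 17:00–17:55.
Tomás ∩ Wei ∩ Elena ∩ Ravi: 11:00–11:35, 15:10–15:20, 17:00–17:55.
Restricted to 10:40–18:40: 11:00–11:35, 15:10–15:20, 17:00–17:55.
Windows ≥ 30 min: 11:00–11:35, 17:00–17:55.
Earliest such window starts at 11:00.

11:00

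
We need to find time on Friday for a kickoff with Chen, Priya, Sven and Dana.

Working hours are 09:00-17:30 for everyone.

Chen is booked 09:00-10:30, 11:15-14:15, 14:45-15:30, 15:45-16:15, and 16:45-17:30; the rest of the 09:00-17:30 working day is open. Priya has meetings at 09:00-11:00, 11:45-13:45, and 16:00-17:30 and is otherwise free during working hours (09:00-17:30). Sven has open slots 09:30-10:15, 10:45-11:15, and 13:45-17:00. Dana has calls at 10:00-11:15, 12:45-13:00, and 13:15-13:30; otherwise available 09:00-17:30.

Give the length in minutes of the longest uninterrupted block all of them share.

30 minutes

Chen free within 09:00–17:30: 10:30–11:15, 14:15–14:45, 15:30–15:45, 16:15–16:45.
Priya free within 09:00–17:30: 11:00–11:45, 13:45–16:00.
Dana free within 09:00–17:30: 09:00–10:00, 11:15–12:45, 13:00–13:15, 13:30–17:30.
Chen ∩ Priya: 11:00–11:15, 14:15–14:45, 15:30–15:45.
Chen ∩ Priya ∩ Sven: 11:00–11:15, 14:15–14:45, 15:30–15:45.
Chen ∩ Priya ∩ Sven ∩ Dana: 14:15–14:45, 15:30–15:45.
Common window lengths: 30, 15 min; longest is 30.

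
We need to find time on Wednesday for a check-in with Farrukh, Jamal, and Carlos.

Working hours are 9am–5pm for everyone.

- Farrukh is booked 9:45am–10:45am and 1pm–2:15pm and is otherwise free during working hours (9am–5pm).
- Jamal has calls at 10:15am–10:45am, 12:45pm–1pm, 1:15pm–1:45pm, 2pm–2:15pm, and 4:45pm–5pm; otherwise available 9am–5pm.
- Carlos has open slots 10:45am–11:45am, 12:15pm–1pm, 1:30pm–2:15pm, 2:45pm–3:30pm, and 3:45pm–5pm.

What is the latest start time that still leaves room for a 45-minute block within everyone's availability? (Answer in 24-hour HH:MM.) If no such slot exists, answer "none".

Farrukh free within 09:00–17:00: 09:00–09:45, 10:45–13:00, 14:15–17:00.
Jamal free within 09:00–17:00: 09:00–10:15, 10:45–12:45, 13:00–13:15, 13:45–14:00, 14:15–16:45.
Farrukh ∩ Jamal: 09:00–09:45, 10:45–12:45, 14:15–16:45.
Farrukh ∩ Jamal ∩ Carlos: 10:45–11:45, 12:15–12:45, 14:45–15:30, 15:45–16:45.
Windows ≥ 45 min: 10:45–11:45, 14:45–15:30, 15:45–16:45.
Latest start in the last window 15:45–16:45 is 16:45 − 45 min = 16:00.

16:00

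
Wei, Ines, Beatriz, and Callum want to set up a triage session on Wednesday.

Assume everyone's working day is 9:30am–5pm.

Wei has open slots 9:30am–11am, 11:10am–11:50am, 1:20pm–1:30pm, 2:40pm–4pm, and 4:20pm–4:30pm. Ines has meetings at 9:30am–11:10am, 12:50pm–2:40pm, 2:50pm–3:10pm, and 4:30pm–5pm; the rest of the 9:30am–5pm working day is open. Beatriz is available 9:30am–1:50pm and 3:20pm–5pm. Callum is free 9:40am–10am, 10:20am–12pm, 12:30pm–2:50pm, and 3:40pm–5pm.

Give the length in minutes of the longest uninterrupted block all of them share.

40 minutes

Ines free within 09:30–17:00: 11:10–12:50, 14:40–14:50, 15:10–16:30.
Wei ∩ Ines: 11:10–11:50, 14:40–14:50, 15:10–16:00, 16:20–16:30.
Wei ∩ Ines ∩ Beatriz: 11:10–11:50, 15:20–16:00, 16:20–16:30.
Wei ∩ Ines ∩ Beatriz ∩ Callum: 11:10–11:50, 15:40–16:00, 16:20–16:30.
Common window lengths: 40, 20, 10 min; longest is 40.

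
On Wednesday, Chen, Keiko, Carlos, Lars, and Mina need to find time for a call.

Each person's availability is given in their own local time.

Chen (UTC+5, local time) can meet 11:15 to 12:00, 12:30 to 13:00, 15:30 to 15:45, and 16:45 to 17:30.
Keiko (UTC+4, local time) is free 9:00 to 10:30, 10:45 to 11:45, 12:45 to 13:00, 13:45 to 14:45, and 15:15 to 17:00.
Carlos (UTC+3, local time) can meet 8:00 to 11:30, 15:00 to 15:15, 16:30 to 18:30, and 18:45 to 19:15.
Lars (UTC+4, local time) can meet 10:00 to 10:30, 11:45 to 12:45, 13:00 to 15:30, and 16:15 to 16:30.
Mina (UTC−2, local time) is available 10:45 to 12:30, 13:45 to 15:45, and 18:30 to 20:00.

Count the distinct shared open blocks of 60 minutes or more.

0

Chen → UTC: 06:15–07:00, 07:30–08:00, 10:30–10:45, 11:45–12:30.
Keiko → UTC: 05:00–06:30, 06:45–07:45, 08:45–09:00, 09:45–10:45, 11:15–13:00.
Carlos → UTC: 05:00–08:30, 12:00–12:15, 13:30–15:30, 15:45–16:15.
Lars → UTC: 06:00–06:30, 07:45–08:45, 09:00–11:30, 12:15–12:30.
Mina → UTC: 12:45–14:30, 15:45–17:45, 20:30–22:00.
Chen ∩ Keiko: 06:15–06:30, 06:45–07:00, 07:30–07:45, 10:30–10:45, 11:45–12:30.
Chen ∩ Keiko ∩ Carlos: 06:15–06:30, 06:45–07:00, 07:30–07:45, 12:00–12:15.
Chen ∩ Keiko ∩ Carlos ∩ Lars: 06:15–06:30.
Chen ∩ Keiko ∩ Carlos ∩ Lars ∩ Mina: (none).
Windows ≥ 60 min: (none).
That's 0 windows.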